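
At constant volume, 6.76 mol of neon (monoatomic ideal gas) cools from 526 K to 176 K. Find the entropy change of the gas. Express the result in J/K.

ΔS = -92.3 J/K

At constant volume, ΔS = nC_V ln(T₂/T₁) with C_V = 3R/2 = 12.47 J mol⁻¹ K⁻¹.
ΔS = 6.76 × 12.47 × ln(176/526) = -92.3 J/K.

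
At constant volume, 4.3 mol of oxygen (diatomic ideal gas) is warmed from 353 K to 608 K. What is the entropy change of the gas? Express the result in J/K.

ΔS = 48.6 J/K

At constant volume, ΔS = nC_V ln(T₂/T₁) with C_V = 5R/2 = 20.79 J mol⁻¹ K⁻¹.
ΔS = 4.3 × 20.79 × ln(608/353) = 48.6 J/K.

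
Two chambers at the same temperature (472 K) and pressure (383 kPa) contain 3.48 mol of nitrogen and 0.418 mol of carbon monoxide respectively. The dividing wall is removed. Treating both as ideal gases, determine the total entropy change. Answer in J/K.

ΔS_mix = 11 J/K

Mole fractions: x_A = 3.48/3.9 = 0.893, x_B = 0.107.
ΔS_mix = −R(n_A ln x_A + n_B ln x_B) = −8.314 × (3.48 ln 0.893 + 0.418 ln 0.107) = 11 J/K.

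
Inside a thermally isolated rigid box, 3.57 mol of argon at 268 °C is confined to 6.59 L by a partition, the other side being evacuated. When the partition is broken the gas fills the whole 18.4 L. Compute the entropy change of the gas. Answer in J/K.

No heat is exchanged and no work is done, so the ideal-gas temperature stays constant.
Entropy is a state function; using a reversible isothermal path, ΔS_gas = nR ln(V₂/V₁) = 3.57 × 8.314 × ln(18.4/6.59) = 30.5 J/K.

ΔS_gas = 30.5 J/K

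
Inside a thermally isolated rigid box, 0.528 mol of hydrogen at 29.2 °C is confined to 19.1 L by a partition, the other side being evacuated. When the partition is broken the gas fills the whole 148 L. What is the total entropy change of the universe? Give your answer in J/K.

ΔS_universe = 8.99 J/K

No heat is exchanged and no work is done, so the ideal-gas temperature stays constant.
Entropy is a state function; using a reversible isothermal path, ΔS_gas = nR ln(V₂/V₁) = 0.528 × 8.314 × ln(148/19.1) = 8.99 J/K.
The insulated surroundings exchange no heat, so ΔS_surr = 0 and ΔS_universe = ΔS_gas.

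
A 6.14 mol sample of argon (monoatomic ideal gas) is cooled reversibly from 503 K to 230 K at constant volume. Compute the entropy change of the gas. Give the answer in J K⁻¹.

ΔS = -59.9 J/K

At constant volume, ΔS = nC_V ln(T₂/T₁) with C_V = 3R/2 = 12.47 J mol⁻¹ K⁻¹.
ΔS = 6.14 × 12.47 × ln(230/503) = -59.9 J/K.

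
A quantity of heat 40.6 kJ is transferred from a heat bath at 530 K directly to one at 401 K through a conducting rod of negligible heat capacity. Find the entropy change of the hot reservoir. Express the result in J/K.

ΔS_hot = -76.6 J/K

The hot reservoir loses heat Q, so ΔS_hot = −Q/T_H = −40600/530 = -76.6 J/K.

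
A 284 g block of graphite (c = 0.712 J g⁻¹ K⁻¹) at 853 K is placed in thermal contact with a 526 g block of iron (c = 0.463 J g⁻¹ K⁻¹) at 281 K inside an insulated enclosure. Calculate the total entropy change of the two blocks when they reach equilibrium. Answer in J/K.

Energy balance: T_f = (m₁c₁T₁ + m₂c₂T₂)/(m₁c₁ + m₂c₂) = 540.48 K.
ΔS₁ = m₁c₁ ln(T_f/T₁) = 202.208 × ln(540.48/853) = -92.27 J/K.
ΔS₂ = m₂c₂ ln(T_f/T₂) = 243.538 × ln(540.48/281) = 159.3 J/K.
ΔS_total = -92.27 + 159.3 = 67 J/K.

ΔS_total = 67 J/K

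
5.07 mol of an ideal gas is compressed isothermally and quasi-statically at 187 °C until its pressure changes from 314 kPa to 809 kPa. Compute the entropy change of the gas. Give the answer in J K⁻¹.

ΔS_gas = -39.9 J/K

For an isothermal ideal gas ΔS_gas = nR ln(P₁/P₂) = 5.07 × 8.314 × ln(314/809) = -39.9 J/K.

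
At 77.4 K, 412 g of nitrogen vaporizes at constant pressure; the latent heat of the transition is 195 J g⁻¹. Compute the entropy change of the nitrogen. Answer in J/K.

ΔS = 1040 J/K

Heat absorbed by the substance: Q = mL = 412 × 195 = 80340 J.
At constant T, ΔS = Q_rev/T = 80340 / 77.4 = 1040 J/K.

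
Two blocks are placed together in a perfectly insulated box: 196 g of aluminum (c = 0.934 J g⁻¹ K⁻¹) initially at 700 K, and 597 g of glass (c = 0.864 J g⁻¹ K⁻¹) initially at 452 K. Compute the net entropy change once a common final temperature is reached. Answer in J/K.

Energy balance: T_f = (m₁c₁T₁ + m₂c₂T₂)/(m₁c₁ + m₂c₂) = 516.96 K.
ΔS₁ = m₁c₁ ln(T_f/T₁) = 183.064 × ln(516.96/700) = -55.49 J/K.
ΔS₂ = m₂c₂ ln(T_f/T₂) = 515.808 × ln(516.96/452) = 69.27 J/K.
ΔS_total = -55.49 + 69.27 = 13.8 J/K.

ΔS_total = 13.8 J/K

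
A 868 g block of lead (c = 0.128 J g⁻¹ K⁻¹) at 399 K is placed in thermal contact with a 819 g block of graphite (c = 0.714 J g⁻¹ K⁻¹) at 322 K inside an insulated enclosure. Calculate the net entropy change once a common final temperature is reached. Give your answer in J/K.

Energy balance: T_f = (m₁c₁T₁ + m₂c₂T₂)/(m₁c₁ + m₂c₂) = 334.29 K.
ΔS₁ = m₁c₁ ln(T_f/T₁) = 111.104 × ln(334.29/399) = -19.66 J/K.
ΔS₂ = m₂c₂ ln(T_f/T₂) = 584.766 × ln(334.29/322) = 21.91 J/K.
ΔS_total = -19.66 + 21.91 = 2.25 J/K.

ΔS_total = 2.25 J/K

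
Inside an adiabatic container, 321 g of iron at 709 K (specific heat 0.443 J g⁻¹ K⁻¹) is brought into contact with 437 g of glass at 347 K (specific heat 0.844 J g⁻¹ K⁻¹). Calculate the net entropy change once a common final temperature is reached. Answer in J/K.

Energy balance: T_f = (m₁c₁T₁ + m₂c₂T₂)/(m₁c₁ + m₂c₂) = 447.73 K.
ΔS₁ = m₁c₁ ln(T_f/T₁) = 142.203 × ln(447.73/709) = -65.36 J/K.
ΔS₂ = m₂c₂ ln(T_f/T₂) = 368.828 × ln(447.73/347) = 94 J/K.
ΔS_total = -65.36 + 94 = 28.6 J/K.

ΔS_total = 28.6 J/K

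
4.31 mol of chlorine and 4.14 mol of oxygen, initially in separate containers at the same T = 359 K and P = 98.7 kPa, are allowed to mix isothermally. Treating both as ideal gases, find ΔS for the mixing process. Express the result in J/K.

Mole fractions: x_A = 4.31/8.45 = 0.51, x_B = 0.49.
ΔS_mix = −R(n_A ln x_A + n_B ln x_B) = −8.314 × (4.31 ln 0.51 + 4.14 ln 0.49) = 48.7 J/K.

ΔS_mix = 48.7 J/K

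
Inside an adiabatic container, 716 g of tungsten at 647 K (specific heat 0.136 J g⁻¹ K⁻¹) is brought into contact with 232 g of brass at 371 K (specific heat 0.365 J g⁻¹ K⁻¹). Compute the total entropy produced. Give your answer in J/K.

ΔS_total = 6.83 J/K

Energy balance: T_f = (m₁c₁T₁ + m₂c₂T₂)/(m₁c₁ + m₂c₂) = 518.62 K.
ΔS₁ = m₁c₁ ln(T_f/T₁) = 97.376 × ln(518.62/647) = -21.54 J/K.
ΔS₂ = m₂c₂ ln(T_f/T₂) = 84.68 × ln(518.62/371) = 28.37 J/K.
ΔS_total = -21.54 + 28.37 = 6.83 J/K.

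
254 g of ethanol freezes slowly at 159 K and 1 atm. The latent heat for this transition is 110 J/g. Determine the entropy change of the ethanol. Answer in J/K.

Heat released by the substance: Q = −mL = −254 × 110 = −27940 J.
At constant T, ΔS = Q_rev/T = −27940 / 159 = -176 J/K.

ΔS = -176 J/K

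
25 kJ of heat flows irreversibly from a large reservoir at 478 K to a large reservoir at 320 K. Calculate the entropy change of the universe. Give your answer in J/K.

ΔS_hot = −Q/T_H = −25000/478 = -52.3 J/K and ΔS_cold = +Q/T_C = 25000/320 = 78.12 J/K.
ΔS_total = -52.3 + 78.12 = 25.8 J/K, positive as the second law requires.

ΔS_total = 25.8 J/K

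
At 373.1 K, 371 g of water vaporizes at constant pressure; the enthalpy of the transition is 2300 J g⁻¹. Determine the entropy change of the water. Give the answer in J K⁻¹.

Heat absorbed by the substance: Q = mL = 371 × 2300 = 853300 J.
At constant T, ΔS = Q_rev/T = 853300 / 373.1 = 2290 J/K.

ΔS = 2290 J/K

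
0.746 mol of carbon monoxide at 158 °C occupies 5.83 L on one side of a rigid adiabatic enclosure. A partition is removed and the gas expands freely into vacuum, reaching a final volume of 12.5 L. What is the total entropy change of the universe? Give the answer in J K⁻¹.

ΔS_universe = 4.73 J/K

No heat is exchanged and no work is done, so the ideal-gas temperature stays constant.
Entropy is a state function; using a reversible isothermal path, ΔS_gas = nR ln(V₂/V₁) = 0.746 × 8.314 × ln(12.5/5.83) = 4.73 J/K.
The insulated surroundings exchange no heat, so ΔS_surr = 0 and ΔS_universe = ΔS_gas.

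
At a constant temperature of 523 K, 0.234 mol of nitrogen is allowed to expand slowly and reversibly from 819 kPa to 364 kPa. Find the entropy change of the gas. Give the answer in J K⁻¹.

ΔS_gas = 1.58 J/K

For an isothermal ideal gas ΔS_gas = nR ln(P₁/P₂) = 0.234 × 8.314 × ln(819/364) = 1.58 J/K.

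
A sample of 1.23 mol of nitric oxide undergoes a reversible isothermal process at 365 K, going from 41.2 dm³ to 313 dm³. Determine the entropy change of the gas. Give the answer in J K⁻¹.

ΔS_gas = 20.7 J/K

For an isothermal ideal gas ΔS_gas = nR ln(V₂/V₁) = 1.23 × 8.314 × ln(313/41.2) = 20.7 J/K.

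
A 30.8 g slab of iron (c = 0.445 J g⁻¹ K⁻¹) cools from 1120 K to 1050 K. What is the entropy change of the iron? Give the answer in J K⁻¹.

ΔS = -0.885 J/K

ΔS = ∫dQ_rev/T = m c ln(T₂/T₁) = 30.8 × 0.445 × ln(1050/1120) = -0.885 J/K.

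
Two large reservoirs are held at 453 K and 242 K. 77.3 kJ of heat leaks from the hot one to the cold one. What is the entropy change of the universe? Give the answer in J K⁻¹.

ΔS_total = 149 J/K

ΔS_hot = −Q/T_H = −77300/453 = -170.6 J/K and ΔS_cold = +Q/T_C = 77300/242 = 319.4 J/K.
ΔS_total = -170.6 + 319.4 = 149 J/K, positive as the second law requires.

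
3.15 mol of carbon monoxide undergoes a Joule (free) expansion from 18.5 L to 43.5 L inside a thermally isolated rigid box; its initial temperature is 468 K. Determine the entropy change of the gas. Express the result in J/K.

No heat is exchanged and no work is done, so the ideal-gas temperature stays constant.
Entropy is a state function; using a reversible isothermal path, ΔS_gas = nR ln(V₂/V₁) = 3.15 × 8.314 × ln(43.5/18.5) = 22.4 J/K.

ΔS_gas = 22.4 J/K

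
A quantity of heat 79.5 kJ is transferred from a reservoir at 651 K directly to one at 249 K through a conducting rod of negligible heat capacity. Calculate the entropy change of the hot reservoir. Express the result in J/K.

ΔS_hot = -122 J/K

The hot reservoir loses heat Q, so ΔS_hot = −Q/T_H = −79500/651 = -122 J/K.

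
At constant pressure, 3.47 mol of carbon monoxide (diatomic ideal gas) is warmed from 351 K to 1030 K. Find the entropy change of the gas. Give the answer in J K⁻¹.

ΔS = 109 J/K

At constant pressure, ΔS = nC_p ln(T₂/T₁) with C_p = 7R/2 = 29.1 J mol⁻¹ K⁻¹.
ΔS = 3.47 × 29.1 × ln(1030/351) = 109 J/K.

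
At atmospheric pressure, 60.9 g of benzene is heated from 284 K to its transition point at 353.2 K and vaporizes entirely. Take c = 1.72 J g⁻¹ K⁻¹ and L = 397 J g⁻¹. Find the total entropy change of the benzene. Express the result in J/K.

ΔS = 91.3 J/K

Warming step: ΔS₁ = m c ln(T_tr/T_i) = 60.9 × 1.72 × ln(353.2/284) = 22.84 J/K.
Phase change: ΔS₂ = +mL/T_tr = 60.9 × 397 / 353.2 = 68.45 J/K.
ΔS_total = (22.84) + (68.45) = 91.3 J/K.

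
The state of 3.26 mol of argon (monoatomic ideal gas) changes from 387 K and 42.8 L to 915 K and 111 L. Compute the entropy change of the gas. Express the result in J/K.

ΔS = 60.8 J/K

Entropy is a state function: ΔS = nC_V ln(T₂/T₁) + nR ln(V₂/V₁), with C_V = 3R/2 = 12.47 J mol⁻¹ K⁻¹ for a monoatomic ideal gas.
ΔS = 3.26 × [12.47 × ln(915/387) + 8.314 × ln(111/42.8)] = 60.8 J/K.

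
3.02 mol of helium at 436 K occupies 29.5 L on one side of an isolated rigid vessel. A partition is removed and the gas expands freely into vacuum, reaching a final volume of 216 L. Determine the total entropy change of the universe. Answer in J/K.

ΔS_universe = 50 J/K

No heat is exchanged and no work is done, so the ideal-gas temperature stays constant.
Entropy is a state function; using a reversible isothermal path, ΔS_gas = nR ln(V₂/V₁) = 3.02 × 8.314 × ln(216/29.5) = 50 J/K.
The insulated surroundings exchange no heat, so ΔS_surr = 0 and ΔS_universe = ΔS_gas.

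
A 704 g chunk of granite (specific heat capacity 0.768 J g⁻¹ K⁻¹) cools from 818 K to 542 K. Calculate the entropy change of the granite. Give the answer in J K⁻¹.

ΔS = -223 J/K

ΔS = ∫dQ_rev/T = m c ln(T₂/T₁) = 704 × 0.768 × ln(542/818) = -223 J/K.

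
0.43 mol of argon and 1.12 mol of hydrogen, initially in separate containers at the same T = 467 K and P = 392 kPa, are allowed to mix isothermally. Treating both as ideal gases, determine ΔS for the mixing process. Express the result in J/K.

Mole fractions: x_A = 0.43/1.55 = 0.277, x_B = 0.723.
ΔS_mix = −R(n_A ln x_A + n_B ln x_B) = −8.314 × (0.43 ln 0.277 + 1.12 ln 0.723) = 7.61 J/K.

ΔS_mix = 7.61 J/K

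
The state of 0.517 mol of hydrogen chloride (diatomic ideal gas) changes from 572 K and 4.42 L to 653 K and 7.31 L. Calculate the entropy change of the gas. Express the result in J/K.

ΔS = 3.59 J/K

Entropy is a state function: ΔS = nC_V ln(T₂/T₁) + nR ln(V₂/V₁), with C_V = 5R/2 = 20.79 J mol⁻¹ K⁻¹ for a diatomic ideal gas.
ΔS = 0.517 × [20.79 × ln(653/572) + 8.314 × ln(7.31/4.42)] = 3.59 J/K.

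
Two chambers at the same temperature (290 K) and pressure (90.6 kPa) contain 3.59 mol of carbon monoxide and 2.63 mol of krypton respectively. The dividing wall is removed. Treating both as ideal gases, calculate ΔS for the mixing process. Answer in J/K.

ΔS_mix = 35.2 J/K

Mole fractions: x_A = 3.59/6.22 = 0.577, x_B = 0.423.
ΔS_mix = −R(n_A ln x_A + n_B ln x_B) = −8.314 × (3.59 ln 0.577 + 2.63 ln 0.423) = 35.2 J/K.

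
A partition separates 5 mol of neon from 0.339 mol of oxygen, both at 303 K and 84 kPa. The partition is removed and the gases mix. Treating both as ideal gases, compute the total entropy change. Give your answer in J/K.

Mole fractions: x_A = 5/5.34 = 0.937, x_B = 0.0635.
ΔS_mix = −R(n_A ln x_A + n_B ln x_B) = −8.314 × (5 ln 0.937 + 0.339 ln 0.0635) = 10.5 J/K.

ΔS_mix = 10.5 J/K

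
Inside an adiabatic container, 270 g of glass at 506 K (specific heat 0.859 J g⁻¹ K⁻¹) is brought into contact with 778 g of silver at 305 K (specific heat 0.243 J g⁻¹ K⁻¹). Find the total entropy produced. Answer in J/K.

ΔS_total = 13 J/K

Energy balance: T_f = (m₁c₁T₁ + m₂c₂T₂)/(m₁c₁ + m₂c₂) = 415.74 K.
ΔS₁ = m₁c₁ ln(T_f/T₁) = 231.93 × ln(415.74/506) = -45.57 J/K.
ΔS₂ = m₂c₂ ln(T_f/T₂) = 189.054 × ln(415.74/305) = 58.56 J/K.
ΔS_total = -45.57 + 58.56 = 13 J/K.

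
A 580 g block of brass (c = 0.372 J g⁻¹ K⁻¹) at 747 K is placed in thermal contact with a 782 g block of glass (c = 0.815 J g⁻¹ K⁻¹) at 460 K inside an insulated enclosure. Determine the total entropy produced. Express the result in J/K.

ΔS_total = 20.4 J/K

Energy balance: T_f = (m₁c₁T₁ + m₂c₂T₂)/(m₁c₁ + m₂c₂) = 532.59 K.
ΔS₁ = m₁c₁ ln(T_f/T₁) = 215.76 × ln(532.59/747) = -73 J/K.
ΔS₂ = m₂c₂ ln(T_f/T₂) = 637.33 × ln(532.59/460) = 93.38 J/K.
ΔS_total = -73 + 93.38 = 20.4 J/K.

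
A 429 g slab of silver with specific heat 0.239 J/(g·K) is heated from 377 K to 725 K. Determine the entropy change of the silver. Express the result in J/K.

ΔS = 67 J/K

ΔS = ∫dQ_rev/T = m c ln(T₂/T₁) = 429 × 0.239 × ln(725/377) = 67 J/K.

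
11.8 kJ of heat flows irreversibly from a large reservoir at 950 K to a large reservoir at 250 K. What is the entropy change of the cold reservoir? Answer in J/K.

The cold reservoir gains heat Q, so ΔS_cold = +Q/T_C = 11800/250 = 47.2 J/K.

ΔS_cold = 47.2 J/K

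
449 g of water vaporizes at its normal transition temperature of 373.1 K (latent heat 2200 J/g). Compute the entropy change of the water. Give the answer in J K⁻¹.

Heat absorbed by the substance: Q = mL = 449 × 2200 = 987800 J.
At constant T, ΔS = Q_rev/T = 987800 / 373.1 = 2650 J/K.

ΔS = 2650 J/K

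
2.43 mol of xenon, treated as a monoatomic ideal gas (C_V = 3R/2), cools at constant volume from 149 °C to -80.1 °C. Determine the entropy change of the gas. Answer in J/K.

In kelvin: T₁ = 422.15 K, T₂ = 193.05 K. At constant volume, ΔS = nC_V ln(T₂/T₁) with C_V = 3R/2 = 12.47 J mol⁻¹ K⁻¹.
ΔS = 2.43 × 12.47 × ln(193.05/422.15) = -23.7 J/K.

ΔS = -23.7 J/K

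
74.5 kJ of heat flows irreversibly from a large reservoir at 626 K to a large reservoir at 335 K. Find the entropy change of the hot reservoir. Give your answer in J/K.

The hot reservoir loses heat Q, so ΔS_hot = −Q/T_H = −74500/626 = -119 J/K.

ΔS_hot = -119 J/K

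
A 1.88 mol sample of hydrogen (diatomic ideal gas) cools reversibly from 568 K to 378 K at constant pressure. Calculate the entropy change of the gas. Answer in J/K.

ΔS = -22.3 J/K

At constant pressure, ΔS = nC_p ln(T₂/T₁) with C_p = 7R/2 = 29.1 J mol⁻¹ K⁻¹.
ΔS = 1.88 × 29.1 × ln(378/568) = -22.3 J/K.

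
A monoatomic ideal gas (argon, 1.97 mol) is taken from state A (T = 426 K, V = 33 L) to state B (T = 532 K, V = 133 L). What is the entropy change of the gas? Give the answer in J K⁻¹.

Entropy is a state function: ΔS = nC_V ln(T₂/T₁) + nR ln(V₂/V₁), with C_V = 3R/2 = 12.47 J mol⁻¹ K⁻¹ for a monoatomic ideal gas.
ΔS = 1.97 × [12.47 × ln(532/426) + 8.314 × ln(133/33)] = 28.3 J/K.

ΔS = 28.3 J/K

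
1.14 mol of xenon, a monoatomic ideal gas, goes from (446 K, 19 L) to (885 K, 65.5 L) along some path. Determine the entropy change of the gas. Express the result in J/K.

ΔS = 21.5 J/K

Entropy is a state function: ΔS = nC_V ln(T₂/T₁) + nR ln(V₂/V₁), with C_V = 3R/2 = 12.47 J mol⁻¹ K⁻¹ for a monoatomic ideal gas.
ΔS = 1.14 × [12.47 × ln(885/446) + 8.314 × ln(65.5/19)] = 21.5 J/K.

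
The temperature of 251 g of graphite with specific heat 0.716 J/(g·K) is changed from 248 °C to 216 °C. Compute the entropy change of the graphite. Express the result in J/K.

ΔS = -11.4 J/K

In kelvin: T₁ = 521.15 K, T₂ = 489.15 K. ΔS = ∫dQ_rev/T = m c ln(T₂/T₁) = 251 × 0.716 × ln(489.15/521.15) = -11.4 J/K.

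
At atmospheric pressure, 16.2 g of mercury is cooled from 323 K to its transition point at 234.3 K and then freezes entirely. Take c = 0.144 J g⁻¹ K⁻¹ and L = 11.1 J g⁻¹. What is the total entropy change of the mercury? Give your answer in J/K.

Cooling step: ΔS₁ = m c ln(T_tr/T_i) = 16.2 × 0.144 × ln(234.3/323) = -0.7489 J/K.
Phase change: ΔS₂ = −mL/T_tr = −16.2 × 11.1 / 234.3 = -0.7675 J/K.
ΔS_total = (-0.7489) + (-0.7675) = -1.52 J/K.

ΔS = -1.52 J/K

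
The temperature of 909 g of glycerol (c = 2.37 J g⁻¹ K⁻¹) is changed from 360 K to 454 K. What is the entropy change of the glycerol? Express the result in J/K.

ΔS = ∫dQ_rev/T = m c ln(T₂/T₁) = 909 × 2.37 × ln(454/360) = 500 J/K.

ΔS = 500 J/K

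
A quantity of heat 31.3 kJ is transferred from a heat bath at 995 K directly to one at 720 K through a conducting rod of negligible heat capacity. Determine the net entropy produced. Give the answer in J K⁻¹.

ΔS_hot = −Q/T_H = −31300/995 = -31.46 J/K and ΔS_cold = +Q/T_C = 31300/720 = 43.47 J/K.
ΔS_total = -31.46 + 43.47 = 12 J/K, positive as the second law requires.

ΔS_total = 12 J/K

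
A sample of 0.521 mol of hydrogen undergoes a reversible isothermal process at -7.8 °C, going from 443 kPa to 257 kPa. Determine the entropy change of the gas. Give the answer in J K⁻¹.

For an isothermal ideal gas ΔS_gas = nR ln(P₁/P₂) = 0.521 × 8.314 × ln(443/257) = 2.36 J/K.

ΔS_gas = 2.36 J/K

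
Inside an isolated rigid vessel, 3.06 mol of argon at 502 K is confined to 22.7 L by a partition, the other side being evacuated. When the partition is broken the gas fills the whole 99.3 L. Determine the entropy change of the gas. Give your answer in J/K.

No heat is exchanged and no work is done, so the ideal-gas temperature stays constant.
Entropy is a state function; using a reversible isothermal path, ΔS_gas = nR ln(V₂/V₁) = 3.06 × 8.314 × ln(99.3/22.7) = 37.5 J/K.

ΔS_gas = 37.5 J/K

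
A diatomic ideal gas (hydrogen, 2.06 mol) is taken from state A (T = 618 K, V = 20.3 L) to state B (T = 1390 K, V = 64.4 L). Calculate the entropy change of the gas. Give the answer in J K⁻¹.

Entropy is a state function: ΔS = nC_V ln(T₂/T₁) + nR ln(V₂/V₁), with C_V = 5R/2 = 20.79 J mol⁻¹ K⁻¹ for a diatomic ideal gas.
ΔS = 2.06 × [20.79 × ln(1390/618) + 8.314 × ln(64.4/20.3)] = 54.5 J/K.

ΔS = 54.5 J/K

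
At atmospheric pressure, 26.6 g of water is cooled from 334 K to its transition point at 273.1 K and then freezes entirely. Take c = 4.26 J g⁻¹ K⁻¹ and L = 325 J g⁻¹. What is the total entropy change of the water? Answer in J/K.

ΔS = -54.5 J/K

Cooling step: ΔS₁ = m c ln(T_tr/T_i) = 26.6 × 4.26 × ln(273.1/334) = -22.81 J/K.
Phase change: ΔS₂ = −mL/T_tr = −26.6 × 325 / 273.1 = -31.66 J/K.
ΔS_total = (-22.81) + (-31.66) = -54.5 J/K.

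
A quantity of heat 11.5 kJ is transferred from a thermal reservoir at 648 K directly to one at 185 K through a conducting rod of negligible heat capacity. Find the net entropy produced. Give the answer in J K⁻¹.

ΔS_hot = −Q/T_H = −11500/648 = -17.75 J/K and ΔS_cold = +Q/T_C = 11500/185 = 62.16 J/K.
ΔS_total = -17.75 + 62.16 = 44.4 J/K, positive as the second law requires.

ΔS_total = 44.4 J/K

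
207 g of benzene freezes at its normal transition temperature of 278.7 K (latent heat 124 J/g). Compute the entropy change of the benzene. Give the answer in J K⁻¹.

Heat released by the substance: Q = −mL = −207 × 124 = −25668 J.
At constant T, ΔS = Q_rev/T = −25668 / 278.7 = -92.1 J/K.

ΔS = -92.1 J/K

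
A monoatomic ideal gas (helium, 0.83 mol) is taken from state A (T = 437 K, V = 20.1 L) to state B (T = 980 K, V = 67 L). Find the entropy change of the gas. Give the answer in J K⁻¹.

Entropy is a state function: ΔS = nC_V ln(T₂/T₁) + nR ln(V₂/V₁), with C_V = 3R/2 = 12.47 J mol⁻¹ K⁻¹ for a monoatomic ideal gas.
ΔS = 0.83 × [12.47 × ln(980/437) + 8.314 × ln(67/20.1)] = 16.7 J/K.

ΔS = 16.7 J/K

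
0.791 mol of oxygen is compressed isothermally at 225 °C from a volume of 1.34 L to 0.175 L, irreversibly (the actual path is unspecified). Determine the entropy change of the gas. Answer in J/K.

ΔS_gas = -13.4 J/K

Entropy is a state function, so ΔS_gas depends only on the end states.
For an isothermal ideal gas ΔS_gas = nR ln(V₂/V₁) = 0.791 × 8.314 × ln(0.175/1.34) = -13.4 J/K.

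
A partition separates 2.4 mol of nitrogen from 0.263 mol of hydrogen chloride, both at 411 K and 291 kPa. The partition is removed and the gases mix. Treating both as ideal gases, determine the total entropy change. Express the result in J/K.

ΔS_mix = 7.14 J/K

Mole fractions: x_A = 2.4/2.66 = 0.901, x_B = 0.0988.
ΔS_mix = −R(n_A ln x_A + n_B ln x_B) = −8.314 × (2.4 ln 0.901 + 0.263 ln 0.0988) = 7.14 J/K.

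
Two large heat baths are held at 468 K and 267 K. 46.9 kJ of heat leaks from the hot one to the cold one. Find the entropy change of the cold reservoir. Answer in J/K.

ΔS_cold = 176 J/K

The cold reservoir gains heat Q, so ΔS_cold = +Q/T_C = 46900/267 = 176 J/K.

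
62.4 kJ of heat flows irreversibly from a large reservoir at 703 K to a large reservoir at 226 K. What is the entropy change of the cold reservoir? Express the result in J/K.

ΔS_cold = 276 J/K

The cold reservoir gains heat Q, so ΔS_cold = +Q/T_C = 62400/226 = 276 J/K.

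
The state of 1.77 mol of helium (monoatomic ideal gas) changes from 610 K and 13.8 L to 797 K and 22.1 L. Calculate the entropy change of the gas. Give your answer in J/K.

ΔS = 12.8 J/K

Entropy is a state function: ΔS = nC_V ln(T₂/T₁) + nR ln(V₂/V₁), with C_V = 3R/2 = 12.47 J mol⁻¹ K⁻¹ for a monoatomic ideal gas.
ΔS = 1.77 × [12.47 × ln(797/610) + 8.314 × ln(22.1/13.8)] = 12.8 J/K.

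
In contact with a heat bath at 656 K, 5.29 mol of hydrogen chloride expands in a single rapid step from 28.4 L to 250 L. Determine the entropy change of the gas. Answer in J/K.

Entropy is a state function, so ΔS_gas depends only on the end states.
For an isothermal ideal gas ΔS_gas = nR ln(V₂/V₁) = 5.29 × 8.314 × ln(250/28.4) = 95.7 J/K.

ΔS_gas = 95.7 J/K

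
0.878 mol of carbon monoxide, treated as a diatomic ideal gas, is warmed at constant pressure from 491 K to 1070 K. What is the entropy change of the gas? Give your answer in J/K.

ΔS = 19.9 J/K

At constant pressure, ΔS = nC_p ln(T₂/T₁) with C_p = 7R/2 = 29.1 J mol⁻¹ K⁻¹.
ΔS = 0.878 × 29.1 × ln(1070/491) = 19.9 J/K.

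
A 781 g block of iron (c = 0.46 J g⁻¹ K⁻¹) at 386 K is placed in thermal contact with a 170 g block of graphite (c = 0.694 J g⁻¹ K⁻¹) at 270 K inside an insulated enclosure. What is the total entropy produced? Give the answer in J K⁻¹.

Energy balance: T_f = (m₁c₁T₁ + m₂c₂T₂)/(m₁c₁ + m₂c₂) = 357.32 K.
ΔS₁ = m₁c₁ ln(T_f/T₁) = 359.26 × ln(357.32/386) = -27.73 J/K.
ΔS₂ = m₂c₂ ln(T_f/T₂) = 117.98 × ln(357.32/270) = 33.06 J/K.
ΔS_total = -27.73 + 33.06 = 5.33 J/K.

ΔS_total = 5.33 J/K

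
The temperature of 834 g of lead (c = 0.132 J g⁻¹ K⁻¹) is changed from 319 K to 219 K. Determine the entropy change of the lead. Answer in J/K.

ΔS = ∫dQ_rev/T = m c ln(T₂/T₁) = 834 × 0.132 × ln(219/319) = -41.4 J/K.

ΔS = -41.4 J/K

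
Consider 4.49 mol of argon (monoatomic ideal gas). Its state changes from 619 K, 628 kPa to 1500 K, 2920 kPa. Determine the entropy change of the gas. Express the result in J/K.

ΔS = 25.2 J/K

ΔS = nC_p ln(T₂/T₁) − nR ln(P₂/P₁), with C_p = 5R/2 = 20.79 J mol⁻¹ K⁻¹ for a monoatomic ideal gas.
ΔS = 4.49 × [20.79 × ln(1500/619) − 8.314 × ln(2920/628)] = 25.2 J/K.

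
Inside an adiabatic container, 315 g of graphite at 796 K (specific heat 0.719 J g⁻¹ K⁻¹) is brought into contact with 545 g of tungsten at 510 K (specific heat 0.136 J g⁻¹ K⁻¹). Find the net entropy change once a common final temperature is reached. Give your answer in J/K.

Energy balance: T_f = (m₁c₁T₁ + m₂c₂T₂)/(m₁c₁ + m₂c₂) = 725.48 K.
ΔS₁ = m₁c₁ ln(T_f/T₁) = 226.485 × ln(725.48/796) = -21.01 J/K.
ΔS₂ = m₂c₂ ln(T_f/T₂) = 74.12 × ln(725.48/510) = 26.12 J/K.
ΔS_total = -21.01 + 26.12 = 5.11 J/K.

ΔS_total = 5.11 J/K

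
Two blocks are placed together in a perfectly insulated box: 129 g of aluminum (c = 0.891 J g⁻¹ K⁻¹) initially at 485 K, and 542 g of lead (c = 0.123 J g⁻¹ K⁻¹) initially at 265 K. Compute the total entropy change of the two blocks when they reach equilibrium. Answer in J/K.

ΔS_total = 7.22 J/K

Energy balance: T_f = (m₁c₁T₁ + m₂c₂T₂)/(m₁c₁ + m₂c₂) = 404.24 K.
ΔS₁ = m₁c₁ ln(T_f/T₁) = 114.939 × ln(404.24/485) = -20.935 J/K.
ΔS₂ = m₂c₂ ln(T_f/T₂) = 66.666 × ln(404.24/265) = 28.152 J/K.
ΔS_total = -20.935 + 28.152 = 7.22 J/K.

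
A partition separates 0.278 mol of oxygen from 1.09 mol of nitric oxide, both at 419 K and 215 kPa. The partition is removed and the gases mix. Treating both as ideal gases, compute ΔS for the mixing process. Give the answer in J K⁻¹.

ΔS_mix = 5.74 J/K

Mole fractions: x_A = 0.278/1.37 = 0.203, x_B = 0.797.
ΔS_mix = −R(n_A ln x_A + n_B ln x_B) = −8.314 × (0.278 ln 0.203 + 1.09 ln 0.797) = 5.74 J/K.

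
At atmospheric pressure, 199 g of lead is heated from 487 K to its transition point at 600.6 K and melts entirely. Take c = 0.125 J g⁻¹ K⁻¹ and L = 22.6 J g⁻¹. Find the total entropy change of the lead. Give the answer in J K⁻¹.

Warming step: ΔS₁ = m c ln(T_tr/T_i) = 199 × 0.125 × ln(600.6/487) = 5.215 J/K.
Phase change: ΔS₂ = +mL/T_tr = 199 × 22.6 / 600.6 = 7.488 J/K.
ΔS_total = (5.215) + (7.488) = 12.7 J/K.

ΔS = 12.7 J/K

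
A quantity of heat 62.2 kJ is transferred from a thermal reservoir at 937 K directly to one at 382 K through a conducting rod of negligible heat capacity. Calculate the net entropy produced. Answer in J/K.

ΔS_hot = −Q/T_H = −62200/937 = -66.38 J/K and ΔS_cold = +Q/T_C = 62200/382 = 162.8 J/K.
ΔS_total = -66.38 + 162.8 = 96.4 J/K, positive as the second law requires.

ΔS_total = 96.4 J/K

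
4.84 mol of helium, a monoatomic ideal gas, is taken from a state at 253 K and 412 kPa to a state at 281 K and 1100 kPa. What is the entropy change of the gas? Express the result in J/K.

ΔS = -29 J/K

ΔS = nC_p ln(T₂/T₁) − nR ln(P₂/P₁), with C_p = 5R/2 = 20.79 J mol⁻¹ K⁻¹ for a monoatomic ideal gas.
ΔS = 4.84 × [20.79 × ln(281/253) − 8.314 × ln(1100/412)] = -29 J/K.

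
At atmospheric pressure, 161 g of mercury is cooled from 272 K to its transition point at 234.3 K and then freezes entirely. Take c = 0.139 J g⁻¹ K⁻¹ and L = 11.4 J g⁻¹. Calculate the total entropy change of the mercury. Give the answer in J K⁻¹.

ΔS = -11.2 J/K

Cooling step: ΔS₁ = m c ln(T_tr/T_i) = 161 × 0.139 × ln(234.3/272) = -3.339 J/K.
Phase change: ΔS₂ = −mL/T_tr = −161 × 11.4 / 234.3 = -7.834 J/K.
ΔS_total = (-3.339) + (-7.834) = -11.2 J/K.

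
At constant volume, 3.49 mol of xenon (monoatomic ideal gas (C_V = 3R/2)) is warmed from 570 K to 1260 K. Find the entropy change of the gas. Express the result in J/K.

ΔS = 34.5 J/K

At constant volume, ΔS = nC_V ln(T₂/T₁) with C_V = 3R/2 = 12.47 J mol⁻¹ K⁻¹.
ΔS = 3.49 × 12.47 × ln(1260/570) = 34.5 J/K.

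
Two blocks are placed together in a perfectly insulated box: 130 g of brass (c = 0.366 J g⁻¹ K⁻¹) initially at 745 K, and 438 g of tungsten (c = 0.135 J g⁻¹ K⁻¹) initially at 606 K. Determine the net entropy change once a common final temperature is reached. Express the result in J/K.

ΔS_total = 0.565 J/K

Energy balance: T_f = (m₁c₁T₁ + m₂c₂T₂)/(m₁c₁ + m₂c₂) = 667.98 K.
ΔS₁ = m₁c₁ ln(T_f/T₁) = 47.58 × ln(667.98/745) = -5.1924 J/K.
ΔS₂ = m₂c₂ ln(T_f/T₂) = 59.13 × ln(667.98/606) = 5.7578 J/K.
ΔS_total = -5.1924 + 5.7578 = 0.565 J/K.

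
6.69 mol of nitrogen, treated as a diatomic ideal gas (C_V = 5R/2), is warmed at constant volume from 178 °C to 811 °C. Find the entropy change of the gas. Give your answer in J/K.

In kelvin: T₁ = 451.15 K, T₂ = 1084.15 K. At constant volume, ΔS = nC_V ln(T₂/T₁) with C_V = 5R/2 = 20.79 J mol⁻¹ K⁻¹.
ΔS = 6.69 × 20.79 × ln(1084.15/451.15) = 122 J/K.

ΔS = 122 J/K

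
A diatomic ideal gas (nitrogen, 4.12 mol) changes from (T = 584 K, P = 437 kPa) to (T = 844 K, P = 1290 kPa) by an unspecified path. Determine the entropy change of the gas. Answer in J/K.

ΔS = 7.07 J/K

ΔS = nC_p ln(T₂/T₁) − nR ln(P₂/P₁), with C_p = 7R/2 = 29.1 J mol⁻¹ K⁻¹ for a diatomic ideal gas.
ΔS = 4.12 × [29.1 × ln(844/584) − 8.314 × ln(1290/437)] = 7.07 J/K.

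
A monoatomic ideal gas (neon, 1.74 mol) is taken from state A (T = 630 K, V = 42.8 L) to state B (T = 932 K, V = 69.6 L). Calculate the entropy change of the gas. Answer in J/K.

Entropy is a state function: ΔS = nC_V ln(T₂/T₁) + nR ln(V₂/V₁), with C_V = 3R/2 = 12.47 J mol⁻¹ K⁻¹ for a monoatomic ideal gas.
ΔS = 1.74 × [12.47 × ln(932/630) + 8.314 × ln(69.6/42.8)] = 15.5 J/K.

ΔS = 15.5 J/K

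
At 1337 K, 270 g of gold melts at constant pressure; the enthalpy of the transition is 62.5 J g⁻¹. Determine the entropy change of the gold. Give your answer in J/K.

ΔS = 12.6 J/K

Heat absorbed by the substance: Q = mL = 270 × 62.5 = 16875 J.
At constant T, ΔS = Q_rev/T = 16875 / 1337 = 12.6 J/K.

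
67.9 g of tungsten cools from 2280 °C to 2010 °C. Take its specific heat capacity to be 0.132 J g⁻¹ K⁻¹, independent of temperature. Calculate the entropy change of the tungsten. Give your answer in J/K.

In kelvin: T₁ = 2553.15 K, T₂ = 2283.15 K. ΔS = ∫dQ_rev/T = m c ln(T₂/T₁) = 67.9 × 0.132 × ln(2283.15/2553.15) = -1 J/K.

ΔS = -1 J/K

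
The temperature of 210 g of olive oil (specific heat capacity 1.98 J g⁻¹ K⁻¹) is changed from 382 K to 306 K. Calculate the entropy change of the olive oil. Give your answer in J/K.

ΔS = ∫dQ_rev/T = m c ln(T₂/T₁) = 210 × 1.98 × ln(306/382) = -92.2 J/K.

ΔS = -92.2 J/K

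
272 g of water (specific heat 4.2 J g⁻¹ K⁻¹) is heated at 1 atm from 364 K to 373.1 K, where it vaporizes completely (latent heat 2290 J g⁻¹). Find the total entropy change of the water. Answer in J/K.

Warming step: ΔS₁ = m c ln(T_tr/T_i) = 272 × 4.2 × ln(373.1/364) = 28.21 J/K.
Phase change: ΔS₂ = +mL/T_tr = 272 × 2290 / 373.1 = 1669 J/K.
ΔS_total = (28.21) + (1669) = 1700 J/K.

ΔS = 1700 J/K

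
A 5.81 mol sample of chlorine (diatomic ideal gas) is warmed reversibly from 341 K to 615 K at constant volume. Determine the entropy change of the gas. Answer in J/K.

ΔS = 71.2 J/K

At constant volume, ΔS = nC_V ln(T₂/T₁) with C_V = 5R/2 = 20.79 J mol⁻¹ K⁻¹.
ΔS = 5.81 × 20.79 × ln(615/341) = 71.2 J/K.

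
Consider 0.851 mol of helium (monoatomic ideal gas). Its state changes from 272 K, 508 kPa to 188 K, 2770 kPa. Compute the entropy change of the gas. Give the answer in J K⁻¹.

ΔS = nC_p ln(T₂/T₁) − nR ln(P₂/P₁), with C_p = 5R/2 = 20.79 J mol⁻¹ K⁻¹ for a monoatomic ideal gas.
ΔS = 0.851 × [20.79 × ln(188/272) − 8.314 × ln(2770/508)] = -18.5 J/K.

ΔS = -18.5 J/K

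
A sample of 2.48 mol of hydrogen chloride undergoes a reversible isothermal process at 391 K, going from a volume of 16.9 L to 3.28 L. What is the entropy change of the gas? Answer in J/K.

ΔS_gas = -33.8 J/K

For an isothermal ideal gas ΔS_gas = nR ln(V₂/V₁) = 2.48 × 8.314 × ln(3.28/16.9) = -33.8 J/K.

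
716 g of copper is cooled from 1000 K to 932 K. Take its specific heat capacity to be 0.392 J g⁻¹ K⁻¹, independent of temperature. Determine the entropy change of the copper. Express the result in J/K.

ΔS = -19.8 J/K

ΔS = ∫dQ_rev/T = m c ln(T₂/T₁) = 716 × 0.392 × ln(932/1000) = -19.8 J/K.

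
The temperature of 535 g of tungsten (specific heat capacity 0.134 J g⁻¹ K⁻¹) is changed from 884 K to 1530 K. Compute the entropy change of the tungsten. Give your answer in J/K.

ΔS = ∫dQ_rev/T = m c ln(T₂/T₁) = 535 × 0.134 × ln(1530/884) = 39.3 J/K.

ΔS = 39.3 J/K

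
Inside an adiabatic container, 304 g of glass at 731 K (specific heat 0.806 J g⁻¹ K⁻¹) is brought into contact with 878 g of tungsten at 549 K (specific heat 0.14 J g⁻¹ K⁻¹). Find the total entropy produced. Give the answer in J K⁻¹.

Energy balance: T_f = (m₁c₁T₁ + m₂c₂T₂)/(m₁c₁ + m₂c₂) = 670.2 K.
ΔS₁ = m₁c₁ ln(T_f/T₁) = 245.024 × ln(670.2/731) = -21.28 J/K.
ΔS₂ = m₂c₂ ln(T_f/T₂) = 122.92 × ln(670.2/549) = 24.52 J/K.
ΔS_total = -21.28 + 24.52 = 3.24 J/K.

ΔS_total = 3.24 J/K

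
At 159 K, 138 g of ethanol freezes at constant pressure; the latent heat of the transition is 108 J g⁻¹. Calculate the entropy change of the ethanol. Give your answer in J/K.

Heat released by the substance: Q = −mL = −138 × 108 = −14904 J.
At constant T, ΔS = Q_rev/T = −14904 / 159 = -93.7 J/K.

ΔS = -93.7 J/K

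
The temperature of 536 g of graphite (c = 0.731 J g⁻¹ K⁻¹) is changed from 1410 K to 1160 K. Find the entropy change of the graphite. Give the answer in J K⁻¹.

ΔS = -76.5 J/K

ΔS = ∫dQ_rev/T = m c ln(T₂/T₁) = 536 × 0.731 × ln(1160/1410) = -76.5 J/K.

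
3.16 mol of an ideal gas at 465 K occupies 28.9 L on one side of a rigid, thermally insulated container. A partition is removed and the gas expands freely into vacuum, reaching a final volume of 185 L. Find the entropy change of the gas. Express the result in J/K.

ΔS_gas = 48.8 J/K

For an ideal gas in free expansion Q = 0 and W = 0, so T is unchanged.
Entropy is a state function; using a reversible isothermal path, ΔS_gas = nR ln(V₂/V₁) = 3.16 × 8.314 × ln(185/28.9) = 48.8 J/K.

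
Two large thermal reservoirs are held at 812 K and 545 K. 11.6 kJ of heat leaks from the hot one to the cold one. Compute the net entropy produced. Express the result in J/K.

ΔS_total = 7 J/K

ΔS_hot = −Q/T_H = −11600/812 = -14.286 J/K and ΔS_cold = +Q/T_C = 11600/545 = 21.284 J/K.
ΔS_total = -14.286 + 21.284 = 7 J/K, positive as the second law requires.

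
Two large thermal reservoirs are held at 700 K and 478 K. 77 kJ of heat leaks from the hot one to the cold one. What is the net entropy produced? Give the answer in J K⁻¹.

ΔS_hot = −Q/T_H = −77000/700 = -110 J/K and ΔS_cold = +Q/T_C = 77000/478 = 161.1 J/K.
ΔS_total = -110 + 161.1 = 51.1 J/K, positive as the second law requires.

ΔS_total = 51.1 J/K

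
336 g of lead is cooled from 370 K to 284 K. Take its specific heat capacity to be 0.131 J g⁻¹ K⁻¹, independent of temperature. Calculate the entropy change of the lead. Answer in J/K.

ΔS = ∫dQ_rev/T = m c ln(T₂/T₁) = 336 × 0.131 × ln(284/370) = -11.6 J/K.

ΔS = -11.6 J/K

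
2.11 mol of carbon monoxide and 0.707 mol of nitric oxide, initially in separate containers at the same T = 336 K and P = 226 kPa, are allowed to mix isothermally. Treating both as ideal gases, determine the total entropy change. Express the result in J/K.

Mole fractions: x_A = 2.11/2.82 = 0.749, x_B = 0.251.
ΔS_mix = −R(n_A ln x_A + n_B ln x_B) = −8.314 × (2.11 ln 0.749 + 0.707 ln 0.251) = 13.2 J/K.

ΔS_mix = 13.2 J/K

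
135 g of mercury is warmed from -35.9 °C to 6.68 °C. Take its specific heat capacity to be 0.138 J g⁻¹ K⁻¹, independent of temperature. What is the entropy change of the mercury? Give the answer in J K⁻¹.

ΔS = 3.08 J/K

In kelvin: T₁ = 237.25 K, T₂ = 279.83 K. ΔS = ∫dQ_rev/T = m c ln(T₂/T₁) = 135 × 0.138 × ln(279.83/237.25) = 3.08 J/K.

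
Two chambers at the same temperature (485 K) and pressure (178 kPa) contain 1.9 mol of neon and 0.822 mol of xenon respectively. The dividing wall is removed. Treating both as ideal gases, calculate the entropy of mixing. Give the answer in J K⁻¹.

ΔS_mix = 13.9 J/K

Mole fractions: x_A = 1.9/2.72 = 0.698, x_B = 0.302.
ΔS_mix = −R(n_A ln x_A + n_B ln x_B) = −8.314 × (1.9 ln 0.698 + 0.822 ln 0.302) = 13.9 J/K.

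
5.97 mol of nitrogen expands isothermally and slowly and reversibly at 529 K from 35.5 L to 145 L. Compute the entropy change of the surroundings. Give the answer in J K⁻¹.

For an isothermal ideal gas ΔS_gas = nR ln(V₂/V₁) = 5.97 × 8.314 × ln(145/35.5) = 69.8 J/K.
The process is reversible, so ΔS_surr = −ΔS_gas = -69.8 J/K and ΔS_universe = 0.

ΔS_surr = -69.8 J/K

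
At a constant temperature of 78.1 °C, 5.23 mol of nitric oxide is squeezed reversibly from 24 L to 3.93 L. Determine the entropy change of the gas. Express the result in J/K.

ΔS_gas = -78.7 J/K

For an isothermal ideal gas ΔS_gas = nR ln(V₂/V₁) = 5.23 × 8.314 × ln(3.93/24) = -78.7 J/K.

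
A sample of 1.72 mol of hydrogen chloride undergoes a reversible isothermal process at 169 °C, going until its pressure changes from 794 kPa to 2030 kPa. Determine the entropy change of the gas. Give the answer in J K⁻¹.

ΔS_gas = -13.4 J/K

For an isothermal ideal gas ΔS_gas = nR ln(P₁/P₂) = 1.72 × 8.314 × ln(794/2030) = -13.4 J/K.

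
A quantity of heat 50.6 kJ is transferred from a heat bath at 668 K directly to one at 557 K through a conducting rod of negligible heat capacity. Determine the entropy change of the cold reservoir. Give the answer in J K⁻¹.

The cold reservoir gains heat Q, so ΔS_cold = +Q/T_C = 50600/557 = 90.8 J/K.

ΔS_cold = 90.8 J/K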